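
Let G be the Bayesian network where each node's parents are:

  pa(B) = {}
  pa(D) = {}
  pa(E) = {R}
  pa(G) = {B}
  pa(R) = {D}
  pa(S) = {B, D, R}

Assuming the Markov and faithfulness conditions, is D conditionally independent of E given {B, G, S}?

No

There are 2 undirected paths between D and E; checking each against the conditioning set {B, G, S}:
Path 1: D → R → E
  R is a chain and R is not conditioned on — no node blocks this path, so it is active.
Path 2: D → S ← R → E
  S is a collider and S is conditioned on, which opens it; R is a fork and R is not conditioned on — no node blocks this path, so it is active.
Because an active path exists, D and E are not d-separated.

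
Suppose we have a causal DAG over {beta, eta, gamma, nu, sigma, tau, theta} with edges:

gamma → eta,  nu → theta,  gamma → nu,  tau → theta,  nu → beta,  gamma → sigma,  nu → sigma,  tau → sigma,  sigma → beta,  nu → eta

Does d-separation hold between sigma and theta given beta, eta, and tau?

There are 5 undirected paths between sigma and theta; checking each against the conditioning set {beta, eta, tau}:
Path 1: sigma ← gamma → eta ← nu → theta
  gamma is a fork and gamma is not conditioned on; eta is a collider and eta is conditioned on, which opens it; nu is a fork and nu is not conditioned on — no node blocks this path, so it is active.
Path 2: sigma ← gamma → nu → theta
  gamma is a fork and gamma is not conditioned on; nu is a chain and nu is not conditioned on — no node blocks this path, so it is active.
Path 3: sigma ← tau → theta
  tau is a fork here and tau is conditioned on, so the path is blocked at tau.
Path 4: sigma → beta ← nu → theta
  beta is a collider and beta is conditioned on, which opens it; nu is a fork and nu is not conditioned on — no node blocks this path, so it is active.
Path 5: sigma ← nu → theta
  nu is a fork and nu is not conditioned on — no node blocks this path, so it is active.
Since the path sigma ← gamma → eta ← nu → theta is active, sigma and theta are not d-separated given {beta, eta, tau}.

No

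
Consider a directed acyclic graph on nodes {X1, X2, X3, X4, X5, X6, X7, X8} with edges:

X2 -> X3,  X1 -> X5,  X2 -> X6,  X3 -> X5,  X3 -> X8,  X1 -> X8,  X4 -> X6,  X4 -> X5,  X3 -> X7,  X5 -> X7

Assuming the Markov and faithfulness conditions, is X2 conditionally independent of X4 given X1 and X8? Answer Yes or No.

We examine all 4 paths between X2 and X4:
  1. X2 → X3 → X8 ← X1 → X5 ← X4 — X3:chain[open]; X8:collider[open]; X1:fork[blocks]; X5:collider[blocks] ⇒ blocked
  2. X2 → X3 → X5 ← X4 — X3:chain[open]; X5:collider[blocks] ⇒ blocked
  3. X2 → X3 → X7 ← X5 ← X4 — X3:chain[open]; X7:collider[blocks]; X5:chain[open] ⇒ blocked
  4. X2 → X6 ← X4 — X6:collider[blocks] ⇒ blocked
Every path is blocked, so X2 and X4 are d-separated given {X1, X8}.

Yes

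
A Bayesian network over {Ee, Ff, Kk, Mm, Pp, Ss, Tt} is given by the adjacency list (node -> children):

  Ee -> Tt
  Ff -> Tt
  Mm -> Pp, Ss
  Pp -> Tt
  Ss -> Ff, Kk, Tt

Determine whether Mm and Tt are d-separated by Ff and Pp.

There are 3 undirected paths between Mm and Tt; checking each against the conditioning set {Ff, Pp}:
Path 1: Mm → Pp → Tt
  Pp is a chain here and Pp is conditioned on, so the path is blocked at Pp.
Path 2: Mm → Ss → Ff → Tt
  Ff is a chain here and Ff is conditioned on, so the path is blocked at Ff.
Path 3: Mm → Ss → Tt
  Ss is a chain and Ss is not conditioned on — no node blocks this path, so it is active.
Because an active path exists, Mm and Tt are not d-separated.

No — Mm and Tt are not d-separated given {Ff, Pp}.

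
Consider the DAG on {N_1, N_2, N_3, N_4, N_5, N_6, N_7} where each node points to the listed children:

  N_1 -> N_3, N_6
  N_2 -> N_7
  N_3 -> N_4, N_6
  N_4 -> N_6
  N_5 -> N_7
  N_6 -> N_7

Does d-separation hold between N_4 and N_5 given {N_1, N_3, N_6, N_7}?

3 paths connect N_4 and N_5; each must be blocked for d-separation to hold:
  1. N_4 → N_6 → N_7 ← N_5 — N_6:chain[blocks]; N_7:collider[open] ⇒ blocked
  2. N_4 ← N_3 → N_6 → N_7 ← N_5 — N_3:fork[blocks]; N_6:chain[blocks]; N_7:collider[open] ⇒ blocked
  3. N_4 ← N_3 ← N_1 → N_6 → N_7 ← N_5 — N_3:chain[blocks]; N_1:fork[blocks]; N_6:chain[blocks]; N_7:collider[open] ⇒ blocked
Every path is blocked, so N_4 and N_5 are d-separated given {N_1, N_3, N_6, N_7}.

Yes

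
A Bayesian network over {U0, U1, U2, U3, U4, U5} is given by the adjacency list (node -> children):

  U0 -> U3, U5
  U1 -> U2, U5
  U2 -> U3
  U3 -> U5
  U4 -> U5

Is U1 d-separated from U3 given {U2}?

There are 3 undirected paths between U1 and U3; checking each against the conditioning set {U2}:
Path 1: U1 → U5 ← U0 → U3
  U5 is a collider here and neither U5 nor any of its descendants is conditioned on, so the collider stays closed — the path is blocked at U5.
Path 2: U1 → U5 ← U3
  U5 is a collider here and neither U5 nor any of its descendants is conditioned on, so the collider stays closed — the path is blocked at U5.
Path 3: U1 → U2 → U3
  U2 is a chain here and U2 is conditioned on, so the path is blocked at U2.
Every path is blocked, so U1 and U3 are d-separated given {U2}.

Yes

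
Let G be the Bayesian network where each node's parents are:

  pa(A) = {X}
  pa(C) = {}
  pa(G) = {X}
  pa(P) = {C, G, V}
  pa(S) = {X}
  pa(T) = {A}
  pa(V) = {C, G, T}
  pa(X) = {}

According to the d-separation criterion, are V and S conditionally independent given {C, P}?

No — V and S are not d-separated given {C, P}.

There are 4 undirected paths between V and S; checking each against the conditioning set {C, P}:
Path 1: V ← T ← A ← X → S
  T is a chain and T is not conditioned on; A is a chain and A is not conditioned on; X is a fork and X is not conditioned on — no node blocks this path, so it is active.
Path 2: V → P ← G ← X → S
  P is a collider and P is conditioned on, which opens it; G is a chain and G is not conditioned on; X is a fork and X is not conditioned on — no node blocks this path, so it is active.
Path 3: V ← G ← X → S
  G is a chain and G is not conditioned on; X is a fork and X is not conditioned on — no node blocks this path, so it is active.
Path 4: V ← C → P ← G ← X → S
  C is a fork here and C is conditioned on, so the path is blocked at C.
Because an active path exists, V and S are not d-separated.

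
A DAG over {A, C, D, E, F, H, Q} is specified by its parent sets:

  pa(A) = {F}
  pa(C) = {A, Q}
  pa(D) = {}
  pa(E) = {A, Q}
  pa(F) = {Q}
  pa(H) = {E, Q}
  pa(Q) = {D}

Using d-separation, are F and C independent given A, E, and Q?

Yes

There are 6 undirected paths between F and C; checking each against the conditioning set {A, E, Q}:
  1. F → A → C — A:chain[blocks] ⇒ blocked
  2. F → A → E ← Q → C — A:chain[blocks]; E:collider[open]; Q:fork[blocks] ⇒ blocked
  3. F → A → E → H ← Q → C — A:chain[blocks]; E:chain[blocks]; H:collider[blocks]; Q:fork[blocks] ⇒ blocked
  4. F ← Q → C — Q:fork[blocks] ⇒ blocked
  5. F ← Q → H ← E ← A → C — Q:fork[blocks]; H:collider[blocks]; E:chain[blocks]; A:fork[blocks] ⇒ blocked
  6. F ← Q → E ← A → C — Q:fork[blocks]; E:collider[open]; A:fork[blocks] ⇒ blocked
Since every path is blocked, d-separation holds.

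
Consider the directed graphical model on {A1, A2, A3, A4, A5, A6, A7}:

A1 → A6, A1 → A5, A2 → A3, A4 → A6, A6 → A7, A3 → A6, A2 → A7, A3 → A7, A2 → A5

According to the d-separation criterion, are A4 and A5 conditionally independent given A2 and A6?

There are 5 undirected paths between A4 and A5; checking each against the conditioning set {A2, A6}:
Path 1: A4 → A6 ← A3 → A7 ← A2 → A5
  A7 is a collider here and neither A7 nor any of its descendants is conditioned on, so the collider stays closed — the path is blocked at A7.
Path 2: A4 → A6 ← A3 ← A2 → A5
  A2 is a fork here and A2 is conditioned on, so the path is blocked at A2.
Path 3: A4 → A6 → A7 ← A3 ← A2 → A5
  A6 is a chain here and A6 is conditioned on, so the path is blocked at A6.
Path 4: A4 → A6 → A7 ← A2 → A5
  A6 is a chain here and A6 is conditioned on, so the path is blocked at A6.
Path 5: A4 → A6 ← A1 → A5
  A6 is a collider and A6 is conditioned on, which opens it; A1 is a fork and A1 is not conditioned on — no node blocks this path, so it is active.
At least one path is unblocked, so d-separation fails.

No — A4 and A5 are not d-separated given {A2, A6}.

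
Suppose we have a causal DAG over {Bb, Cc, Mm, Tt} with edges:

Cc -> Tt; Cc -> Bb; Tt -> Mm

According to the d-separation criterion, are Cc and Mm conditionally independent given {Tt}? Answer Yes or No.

There is one path between Cc and Mm:
Path 1: Cc → Tt → Mm
  Tt is a chain here and Tt is conditioned on, so the path is blocked at Tt.
Every path is blocked, so Cc and Mm are d-separated given {Tt}.

Yes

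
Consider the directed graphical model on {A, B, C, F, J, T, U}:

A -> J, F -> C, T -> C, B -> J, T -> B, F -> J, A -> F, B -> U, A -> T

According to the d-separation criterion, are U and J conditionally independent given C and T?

We examine all 5 paths between U and J:
Path 1: U ← B → J
  B is a fork and B is not conditioned on — no node blocks this path, so it is active.
Path 2: U ← B ← T ← A → J
  T is a chain here and T is conditioned on, so the path is blocked at T.
Path 3: U ← B ← T ← A → F → J
  T is a chain here and T is conditioned on, so the path is blocked at T.
Path 4: U ← B ← T → C ← F → J
  T is a fork here and T is conditioned on, so the path is blocked at T.
Path 5: U ← B ← T → C ← F ← A → J
  T is a fork here and T is conditioned on, so the path is blocked at T.
Since the path U ← B → J is active, U and J are not d-separated given {C, T}.

No — U and J are not d-separated given {C, T}.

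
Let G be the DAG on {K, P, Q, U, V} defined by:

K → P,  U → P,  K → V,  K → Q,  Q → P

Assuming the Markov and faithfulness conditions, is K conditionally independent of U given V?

2 paths connect K and U; each must be blocked for d-separation to hold:
Path 1: K → P ← U
  P is a collider here and neither P nor any of its descendants is conditioned on, so the collider stays closed — the path is blocked at P.
Path 2: K → Q → P ← U
  P is a collider here and neither P nor any of its descendants is conditioned on, so the collider stays closed — the path is blocked at P.
Every path is blocked, so K and U are d-separated given {V}.

Yes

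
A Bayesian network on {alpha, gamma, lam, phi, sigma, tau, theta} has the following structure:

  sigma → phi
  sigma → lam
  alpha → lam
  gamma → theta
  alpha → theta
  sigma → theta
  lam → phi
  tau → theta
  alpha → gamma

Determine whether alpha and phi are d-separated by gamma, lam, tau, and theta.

No — alpha and phi are not d-separated given {gamma, lam, tau, theta}.

6 paths connect alpha and phi; each must be blocked for d-separation to hold:
Path 1: alpha → lam ← sigma → phi
  lam is a collider and lam is conditioned on, which opens it; sigma is a fork and sigma is not conditioned on — no node blocks this path, so it is active.
Path 2: alpha → lam → phi
  lam is a chain here and lam is conditioned on, so the path is blocked at lam.
Path 3: alpha → theta ← sigma → lam → phi
  lam is a chain here and lam is conditioned on, so the path is blocked at lam.
Path 4: alpha → theta ← sigma → phi
  theta is a collider and theta is conditioned on, which opens it; sigma is a fork and sigma is not conditioned on — no node blocks this path, so it is active.
Path 5: alpha → gamma → theta ← sigma → lam → phi
  gamma is a chain here and gamma is conditioned on, so the path is blocked at gamma.
Path 6: alpha → gamma → theta ← sigma → phi
  gamma is a chain here and gamma is conditioned on, so the path is blocked at gamma.
Since the path alpha → lam ← sigma → phi is active, alpha and phi are not d-separated given {gamma, lam, tau, theta}.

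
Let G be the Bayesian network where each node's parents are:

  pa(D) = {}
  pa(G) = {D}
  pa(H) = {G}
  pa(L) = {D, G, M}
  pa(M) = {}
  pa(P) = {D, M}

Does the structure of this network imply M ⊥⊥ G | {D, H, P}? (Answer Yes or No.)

Enumerating the 4 paths from M to G and testing each for blocking by {D, H, P}:
Path 1: M → P ← D → G
  D is a fork here and D is conditioned on, so the path is blocked at D.
Path 2: M → P ← D → L ← G
  D is a fork here and D is conditioned on, so the path is blocked at D.
Path 3: M → L ← D → G
  L is a collider here and neither L nor any of its descendants is conditioned on, so the collider stays closed — the path is blocked at L.
Path 4: M → L ← G
  L is a collider here and neither L nor any of its descendants is conditioned on, so the collider stays closed — the path is blocked at L.
All paths are blocked; M ⊥ G | {D, H, P} holds.

Yes — M and G are d-separated given {D, H, P}.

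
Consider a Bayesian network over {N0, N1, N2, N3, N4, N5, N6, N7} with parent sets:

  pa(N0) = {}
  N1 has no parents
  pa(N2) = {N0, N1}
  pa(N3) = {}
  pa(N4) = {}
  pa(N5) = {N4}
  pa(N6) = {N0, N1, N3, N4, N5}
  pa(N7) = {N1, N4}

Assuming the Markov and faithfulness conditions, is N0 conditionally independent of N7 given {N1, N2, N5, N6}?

No — N0 and N7 are not d-separated given {N1, N2, N5, N6}.

There are 6 undirected paths between N0 and N7; checking each against the conditioning set {N1, N2, N5, N6}:
  1. N0 → N2 ← N1 → N6 ← N5 ← N4 → N7 — N2:collider[open]; N1:fork[blocks]; N6:collider[open]; N5:chain[blocks]; N4:fork[open] ⇒ blocked
  2. N0 → N2 ← N1 → N6 ← N4 → N7 — N2:collider[open]; N1:fork[blocks]; N6:collider[open]; N4:fork[open] ⇒ blocked
  3. N0 → N2 ← N1 → N7 — N2:collider[open]; N1:fork[blocks] ⇒ blocked
  4. N0 → N6 ← N5 ← N4 → N7 — N6:collider[open]; N5:chain[blocks]; N4:fork[open] ⇒ blocked
  5. N0 → N6 ← N1 → N7 — N6:collider[open]; N1:fork[blocks] ⇒ blocked
  6. N0 → N6 ← N4 → N7 — N6:collider[open]; N4:fork[open] ⇒ active
Since the path N0 → N6 ← N4 → N7 is active, N0 and N7 are not d-separated given {N1, N2, N5, N6}.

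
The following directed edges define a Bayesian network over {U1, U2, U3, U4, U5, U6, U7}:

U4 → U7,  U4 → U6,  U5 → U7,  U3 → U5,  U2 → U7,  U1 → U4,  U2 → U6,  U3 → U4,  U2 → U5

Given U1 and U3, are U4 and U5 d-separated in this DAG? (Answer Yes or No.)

Yes

There are 5 undirected paths between U4 and U5; checking each against the conditioning set {U1, U3}:
Path 1: U4 → U7 ← U5
  U7 is a collider here and neither U7 nor any of its descendants is conditioned on, so the collider stays closed — the path is blocked at U7.
Path 2: U4 → U7 ← U2 → U5
  U7 is a collider here and neither U7 nor any of its descendants is conditioned on, so the collider stays closed — the path is blocked at U7.
Path 3: U4 → U6 ← U2 → U5
  U6 is a collider here and neither U6 nor any of its descendants is conditioned on, so the collider stays closed — the path is blocked at U6.
Path 4: U4 → U6 ← U2 → U7 ← U5
  U6 is a collider here and neither U6 nor any of its descendants is conditioned on, so the collider stays closed — the path is blocked at U6.
Path 5: U4 ← U3 → U5
  U3 is a fork here and U3 is conditioned on, so the path is blocked at U3.
All paths are blocked; U4 ⊥ U5 | {U1, U3} holds.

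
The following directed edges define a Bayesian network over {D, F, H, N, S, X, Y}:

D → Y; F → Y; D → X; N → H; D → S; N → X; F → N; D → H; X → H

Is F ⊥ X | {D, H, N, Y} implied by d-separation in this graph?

Yes

6 paths connect F and X; each must be blocked for d-separation to hold:
Path 1: F → N → X
  N is a chain here and N is conditioned on, so the path is blocked at N.
Path 2: F → N → H ← X
  N is a chain here and N is conditioned on, so the path is blocked at N.
Path 3: F → N → H ← D → X
  N is a chain here and N is conditioned on, so the path is blocked at N.
Path 4: F → Y ← D → X
  D is a fork here and D is conditioned on, so the path is blocked at D.
Path 5: F → Y ← D → H ← X
  D is a fork here and D is conditioned on, so the path is blocked at D.
Path 6: F → Y ← D → H ← N → X
  D is a fork here and D is conditioned on, so the path is blocked at D.
All paths are blocked; F ⊥ X | {D, H, N, Y} holds.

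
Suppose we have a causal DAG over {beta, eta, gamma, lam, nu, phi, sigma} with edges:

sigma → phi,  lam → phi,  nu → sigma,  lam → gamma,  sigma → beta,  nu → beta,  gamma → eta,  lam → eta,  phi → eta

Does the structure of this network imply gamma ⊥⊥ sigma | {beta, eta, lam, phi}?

Yes

There are 4 undirected paths between gamma and sigma; checking each against the conditioning set {beta, eta, lam, phi}:
Path 1: gamma → eta ← phi ← sigma
  phi is a chain here and phi is conditioned on, so the path is blocked at phi.
Path 2: gamma → eta ← lam → phi ← sigma
  lam is a fork here and lam is conditioned on, so the path is blocked at lam.
Path 3: gamma ← lam → eta ← phi ← sigma
  lam is a fork here and lam is conditioned on, so the path is blocked at lam.
Path 4: gamma ← lam → phi ← sigma
  lam is a fork here and lam is conditioned on, so the path is blocked at lam.
All paths are blocked; gamma ⊥ sigma | {beta, eta, lam, phi} holds.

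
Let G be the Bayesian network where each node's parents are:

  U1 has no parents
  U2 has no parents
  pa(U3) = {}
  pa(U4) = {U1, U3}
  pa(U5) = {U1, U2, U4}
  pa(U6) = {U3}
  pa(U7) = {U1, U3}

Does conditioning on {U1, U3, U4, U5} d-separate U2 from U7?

We examine all 4 paths between U2 and U7:
  1. U2 → U5 ← U4 ← U1 → U7 — U5:collider[open]; U4:chain[blocks]; U1:fork[blocks] ⇒ blocked
  2. U2 → U5 ← U4 ← U3 → U7 — U5:collider[open]; U4:chain[blocks]; U3:fork[blocks] ⇒ blocked
  3. U2 → U5 ← U1 → U4 ← U3 → U7 — U5:collider[open]; U1:fork[blocks]; U4:collider[open]; U3:fork[blocks] ⇒ blocked
  4. U2 → U5 ← U1 → U7 — U5:collider[open]; U1:fork[blocks] ⇒ blocked
Since every path is blocked, d-separation holds.

Yes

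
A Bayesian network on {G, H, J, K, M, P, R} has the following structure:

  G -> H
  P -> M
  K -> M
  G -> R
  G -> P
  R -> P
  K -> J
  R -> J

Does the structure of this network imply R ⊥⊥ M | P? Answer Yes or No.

There are 3 undirected paths between R and M; checking each against the conditioning set {P}:
Path 1: R → P → M
  P is a chain here and P is conditioned on, so the path is blocked at P.
Path 2: R ← G → P → M
  P is a chain here and P is conditioned on, so the path is blocked at P.
Path 3: R → J ← K → M
  J is a collider here and neither J nor any of its descendants is conditioned on, so the collider stays closed — the path is blocked at J.
Since every path is blocked, d-separation holds.

Yes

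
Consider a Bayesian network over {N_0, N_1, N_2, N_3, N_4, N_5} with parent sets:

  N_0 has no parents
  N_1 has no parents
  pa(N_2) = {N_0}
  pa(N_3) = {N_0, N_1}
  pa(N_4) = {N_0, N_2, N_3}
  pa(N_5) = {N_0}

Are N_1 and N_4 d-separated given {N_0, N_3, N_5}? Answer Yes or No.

There are 3 undirected paths between N_1 and N_4; checking each against the conditioning set {N_0, N_3, N_5}:
Path 1: N_1 → N_3 ← N_0 → N_2 → N_4
  N_0 is a fork here and N_0 is conditioned on, so the path is blocked at N_0.
Path 2: N_1 → N_3 ← N_0 → N_4
  N_0 is a fork here and N_0 is conditioned on, so the path is blocked at N_0.
Path 3: N_1 → N_3 → N_4
  N_3 is a chain here and N_3 is conditioned on, so the path is blocked at N_3.
All paths are blocked; N_1 ⊥ N_4 | {N_0, N_3, N_5} holds.

Yes — N_1 and N_4 are d-separated given {N_0, N_3, N_5}.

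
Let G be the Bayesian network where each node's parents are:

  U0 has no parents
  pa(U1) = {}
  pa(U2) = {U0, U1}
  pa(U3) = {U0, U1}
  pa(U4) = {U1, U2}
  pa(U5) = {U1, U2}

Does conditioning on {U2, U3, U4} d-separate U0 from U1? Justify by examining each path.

4 paths connect U0 and U1; each must be blocked for d-separation to hold:
  1. U0 → U2 ← U1 — U2:collider[open] ⇒ active
  2. U0 → U2 → U4 ← U1 — U2:chain[blocks]; U4:collider[open] ⇒ blocked
  3. U0 → U2 → U5 ← U1 — U2:chain[blocks]; U5:collider[blocks] ⇒ blocked
  4. U0 → U3 ← U1 — U3:collider[open] ⇒ active
Because an active path exists, U0 and U1 are not d-separated.

No — U0 and U1 are not d-separated given {U2, U3, U4}.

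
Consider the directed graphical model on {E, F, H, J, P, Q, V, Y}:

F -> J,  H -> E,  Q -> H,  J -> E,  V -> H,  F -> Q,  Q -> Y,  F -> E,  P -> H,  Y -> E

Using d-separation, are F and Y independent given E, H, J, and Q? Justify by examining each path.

6 paths connect F and Y; each must be blocked for d-separation to hold:
  1. F → J → E ← H ← Q → Y — J:chain[blocks]; E:collider[open]; H:chain[blocks]; Q:fork[blocks] ⇒ blocked
  2. F → J → E ← Y — J:chain[blocks]; E:collider[open] ⇒ blocked
  3. F → E ← H ← Q → Y — E:collider[open]; H:chain[blocks]; Q:fork[blocks] ⇒ blocked
  4. F → E ← Y — E:collider[open] ⇒ active
  5. F → Q → H → E ← Y — Q:chain[blocks]; H:chain[blocks]; E:collider[open] ⇒ blocked
  6. F → Q → Y — Q:chain[blocks] ⇒ blocked
Because an active path exists, F and Y are not d-separated.

No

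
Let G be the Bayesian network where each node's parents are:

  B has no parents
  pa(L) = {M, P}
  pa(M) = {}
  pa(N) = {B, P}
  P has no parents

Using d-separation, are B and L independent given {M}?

Only one path connects B and L:
  1. B → N ← P → L — N:collider[blocks]; P:fork[open] ⇒ blocked
All paths are blocked; B ⊥ L | {M} holds.

Yes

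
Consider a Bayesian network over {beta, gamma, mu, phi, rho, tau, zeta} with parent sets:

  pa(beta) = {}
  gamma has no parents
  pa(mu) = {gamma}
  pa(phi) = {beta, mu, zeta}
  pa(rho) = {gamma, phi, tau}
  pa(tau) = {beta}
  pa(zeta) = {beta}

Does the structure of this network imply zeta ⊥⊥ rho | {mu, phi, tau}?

There are 6 undirected paths between zeta and rho; checking each against the conditioning set {mu, phi, tau}:
  1. zeta → phi → rho — phi:chain[blocks] ⇒ blocked
  2. zeta → phi ← mu ← gamma → rho — phi:collider[open]; mu:chain[blocks]; gamma:fork[open] ⇒ blocked
  3. zeta → phi ← beta → tau → rho — phi:collider[open]; beta:fork[open]; tau:chain[blocks] ⇒ blocked
  4. zeta ← beta → tau → rho — beta:fork[open]; tau:chain[blocks] ⇒ blocked
  5. zeta ← beta → phi → rho — beta:fork[open]; phi:chain[blocks] ⇒ blocked
  6. zeta ← beta → phi ← mu ← gamma → rho — beta:fork[open]; phi:collider[open]; mu:chain[blocks]; gamma:fork[open] ⇒ blocked
Every path is blocked, so zeta and rho are d-separated given {mu, phi, tau}.

Yes — zeta and rho are d-separated given {mu, phi, tau}.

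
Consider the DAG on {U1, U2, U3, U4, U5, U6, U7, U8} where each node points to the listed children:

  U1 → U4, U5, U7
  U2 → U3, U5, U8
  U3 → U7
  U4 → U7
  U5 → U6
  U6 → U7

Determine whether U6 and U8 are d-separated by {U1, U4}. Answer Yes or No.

No — U6 and U8 are not d-separated given {U1, U4}.

There are 6 undirected paths between U6 and U8; checking each against the conditioning set {U1, U4}:
Path 1: U6 → U7 ← U3 ← U2 → U8
  U7 is a collider here and neither U7 nor any of its descendants is conditioned on, so the collider stays closed — the path is blocked at U7.
Path 2: U6 → U7 ← U4 ← U1 → U5 ← U2 → U8
  U7 is a collider here and neither U7 nor any of its descendants is conditioned on, so the collider stays closed — the path is blocked at U7.
Path 3: U6 → U7 ← U1 → U5 ← U2 → U8
  U7 is a collider here and neither U7 nor any of its descendants is conditioned on, so the collider stays closed — the path is blocked at U7.
Path 4: U6 ← U5 ← U2 → U8
  U5 is a chain and U5 is not conditioned on; U2 is a fork and U2 is not conditioned on — no node blocks this path, so it is active.
Path 5: U6 ← U5 ← U1 → U7 ← U3 ← U2 → U8
  U1 is a fork here and U1 is conditioned on, so the path is blocked at U1.
Path 6: U6 ← U5 ← U1 → U4 → U7 ← U3 ← U2 → U8
  U1 is a fork here and U1 is conditioned on, so the path is blocked at U1.
Because an active path exists, U6 and U8 are not d-separated.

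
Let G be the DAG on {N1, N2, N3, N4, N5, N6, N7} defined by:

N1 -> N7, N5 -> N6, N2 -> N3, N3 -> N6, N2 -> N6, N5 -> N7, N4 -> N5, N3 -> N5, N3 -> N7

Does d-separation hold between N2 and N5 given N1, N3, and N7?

There are 6 undirected paths between N2 and N5; checking each against the conditioning set {N1, N3, N7}:
Path 1: N2 → N6 ← N5
  N6 is a collider here and neither N6 nor any of its descendants is conditioned on, so the collider stays closed — the path is blocked at N6.
Path 2: N2 → N6 ← N3 → N7 ← N5
  N6 is a collider here and neither N6 nor any of its descendants is conditioned on, so the collider stays closed — the path is blocked at N6.
Path 3: N2 → N6 ← N3 → N5
  N6 is a collider here and neither N6 nor any of its descendants is conditioned on, so the collider stays closed — the path is blocked at N6.
Path 4: N2 → N3 → N7 ← N5
  N3 is a chain here and N3 is conditioned on, so the path is blocked at N3.
Path 5: N2 → N3 → N6 ← N5
  N3 is a chain here and N3 is conditioned on, so the path is blocked at N3.
Path 6: N2 → N3 → N5
  N3 is a chain here and N3 is conditioned on, so the path is blocked at N3.
All paths are blocked; N2 ⊥ N5 | {N1, N3, N7} holds.

Yes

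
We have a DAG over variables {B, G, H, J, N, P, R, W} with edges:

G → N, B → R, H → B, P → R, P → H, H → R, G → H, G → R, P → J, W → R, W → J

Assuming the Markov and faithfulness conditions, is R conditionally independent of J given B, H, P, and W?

We examine all 5 paths between R and J:
Path 1: R ← P → J
  P is a fork here and P is conditioned on, so the path is blocked at P.
Path 2: R ← W → J
  W is a fork here and W is conditioned on, so the path is blocked at W.
Path 3: R ← G → H ← P → J
  P is a fork here and P is conditioned on, so the path is blocked at P.
Path 4: R ← B ← H ← P → J
  B is a chain here and B is conditioned on, so the path is blocked at B.
Path 5: R ← H ← P → J
  H is a chain here and H is conditioned on, so the path is blocked at H.
Since every path is blocked, d-separation holds.

Yes — R and J are d-separated given {B, H, P, W}.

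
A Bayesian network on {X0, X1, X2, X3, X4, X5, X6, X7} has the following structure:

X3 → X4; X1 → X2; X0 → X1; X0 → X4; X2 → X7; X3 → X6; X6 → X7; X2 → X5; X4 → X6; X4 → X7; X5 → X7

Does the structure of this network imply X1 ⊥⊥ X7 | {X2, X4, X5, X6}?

Enumerating the 5 paths from X1 to X7 and testing each for blocking by {X2, X4, X5, X6}:
Path 1: X1 → X2 → X5 → X7
  X2 is a chain here and X2 is conditioned on, so the path is blocked at X2.
Path 2: X1 → X2 → X7
  X2 is a chain here and X2 is conditioned on, so the path is blocked at X2.
Path 3: X1 ← X0 → X4 ← X3 → X6 → X7
  X6 is a chain here and X6 is conditioned on, so the path is blocked at X6.
Path 4: X1 ← X0 → X4 → X7
  X4 is a chain here and X4 is conditioned on, so the path is blocked at X4.
Path 5: X1 ← X0 → X4 → X6 → X7
  X4 is a chain here and X4 is conditioned on, so the path is blocked at X4.
All paths are blocked; X1 ⊥ X7 | {X2, X4, X5, X6} holds.

Yes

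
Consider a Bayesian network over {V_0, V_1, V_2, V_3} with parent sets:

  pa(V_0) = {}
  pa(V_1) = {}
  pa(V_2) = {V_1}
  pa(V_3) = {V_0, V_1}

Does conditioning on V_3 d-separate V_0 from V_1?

No — V_0 and V_1 are not d-separated given {V_3}.

The only undirected path from V_0 to V_1 is:
Path 1: V_0 → V_3 ← V_1
  V_3 is a collider and V_3 is conditioned on, which opens it — no node blocks this path, so it is active.
Since the path V_0 → V_3 ← V_1 is active, V_0 and V_1 are not d-separated given {V_3}.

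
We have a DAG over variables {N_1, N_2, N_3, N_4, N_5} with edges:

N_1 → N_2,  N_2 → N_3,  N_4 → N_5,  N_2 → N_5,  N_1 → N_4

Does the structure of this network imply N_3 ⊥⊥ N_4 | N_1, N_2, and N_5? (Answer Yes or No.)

Yes — N_3 and N_4 are d-separated given {N_1, N_2, N_5}.

There are 2 undirected paths between N_3 and N_4; checking each against the conditioning set {N_1, N_2, N_5}:
Path 1: N_3 ← N_2 ← N_1 → N_4
  N_2 is a chain here and N_2 is conditioned on, so the path is blocked at N_2.
Path 2: N_3 ← N_2 → N_5 ← N_4
  N_2 is a fork here and N_2 is conditioned on, so the path is blocked at N_2.
Since every path is blocked, d-separation holds.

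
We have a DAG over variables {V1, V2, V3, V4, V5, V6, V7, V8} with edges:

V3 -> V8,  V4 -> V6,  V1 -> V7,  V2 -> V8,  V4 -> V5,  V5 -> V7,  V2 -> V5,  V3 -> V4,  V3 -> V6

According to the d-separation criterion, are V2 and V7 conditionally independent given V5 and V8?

We examine all 3 paths between V2 and V7:
Path 1: V2 → V8 ← V3 → V4 → V5 → V7
  V5 is a chain here and V5 is conditioned on, so the path is blocked at V5.
Path 2: V2 → V8 ← V3 → V6 ← V4 → V5 → V7
  V6 is a collider here and neither V6 nor any of its descendants is conditioned on, so the collider stays closed — the path is blocked at V6.
Path 3: V2 → V5 → V7
  V5 is a chain here and V5 is conditioned on, so the path is blocked at V5.
Every path is blocked, so V2 and V7 are d-separated given {V5, V8}.

Yes — V2 and V7 are d-separated given {V5, V8}.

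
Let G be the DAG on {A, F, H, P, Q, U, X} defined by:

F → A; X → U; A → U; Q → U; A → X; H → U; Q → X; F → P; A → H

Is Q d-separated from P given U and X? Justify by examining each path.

6 paths connect Q and P; each must be blocked for d-separation to hold:
  1. Q → X ← A ← F → P — X:collider[open]; A:chain[open]; F:fork[open] ⇒ active
  2. Q → X → U ← H ← A ← F → P — X:chain[blocks]; U:collider[open]; H:chain[open]; A:chain[open]; F:fork[open] ⇒ blocked
  3. Q → X → U ← A ← F → P — X:chain[blocks]; U:collider[open]; A:chain[open]; F:fork[open] ⇒ blocked
  4. Q → U ← H ← A ← F → P — U:collider[open]; H:chain[open]; A:chain[open]; F:fork[open] ⇒ active
  5. Q → U ← A ← F → P — U:collider[open]; A:chain[open]; F:fork[open] ⇒ active
  6. Q → U ← X ← A ← F → P — U:collider[open]; X:chain[blocks]; A:chain[open]; F:fork[open] ⇒ blocked
At least one path is unblocked, so d-separation fails.

No — Q and P are not d-separated given {U, X}.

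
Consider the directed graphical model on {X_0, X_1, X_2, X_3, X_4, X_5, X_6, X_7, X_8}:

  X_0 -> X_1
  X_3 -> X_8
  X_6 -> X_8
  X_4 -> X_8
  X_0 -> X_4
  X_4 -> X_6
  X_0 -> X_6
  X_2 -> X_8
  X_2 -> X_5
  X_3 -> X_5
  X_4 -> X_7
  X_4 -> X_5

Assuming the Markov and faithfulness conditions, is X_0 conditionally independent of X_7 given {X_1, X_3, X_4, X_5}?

Yes

5 paths connect X_0 and X_7; each must be blocked for d-separation to hold:
Path 1: X_0 → X_4 → X_7
  X_4 is a chain here and X_4 is conditioned on, so the path is blocked at X_4.
Path 2: X_0 → X_6 → X_8 ← X_3 → X_5 ← X_4 → X_7
  X_8 is a collider here and neither X_8 nor any of its descendants is conditioned on, so the collider stays closed — the path is blocked at X_8.
Path 3: X_0 → X_6 → X_8 ← X_2 → X_5 ← X_4 → X_7
  X_8 is a collider here and neither X_8 nor any of its descendants is conditioned on, so the collider stays closed — the path is blocked at X_8.
Path 4: X_0 → X_6 → X_8 ← X_4 → X_7
  X_8 is a collider here and neither X_8 nor any of its descendants is conditioned on, so the collider stays closed — the path is blocked at X_8.
Path 5: X_0 → X_6 ← X_4 → X_7
  X_6 is a collider here and neither X_6 nor any of its descendants is conditioned on, so the collider stays closed — the path is blocked at X_6.
Since every path is blocked, d-separation holds.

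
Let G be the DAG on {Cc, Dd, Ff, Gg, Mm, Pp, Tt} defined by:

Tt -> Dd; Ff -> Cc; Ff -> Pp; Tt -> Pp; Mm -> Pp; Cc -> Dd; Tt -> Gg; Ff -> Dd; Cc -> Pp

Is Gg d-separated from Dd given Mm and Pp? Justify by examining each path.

We examine all 5 paths between Gg and Dd:
Path 1: Gg ← Tt → Pp ← Ff → Dd
  Tt is a fork and Tt is not conditioned on; Pp is a collider and Pp is conditioned on, which opens it; Ff is a fork and Ff is not conditioned on — no node blocks this path, so it is active.
Path 2: Gg ← Tt → Pp ← Ff → Cc → Dd
  Tt is a fork and Tt is not conditioned on; Pp is a collider and Pp is conditioned on, which opens it; Ff is a fork and Ff is not conditioned on; Cc is a chain and Cc is not conditioned on — no node blocks this path, so it is active.
Path 3: Gg ← Tt → Pp ← Cc → Dd
  Tt is a fork and Tt is not conditioned on; Pp is a collider and Pp is conditioned on, which opens it; Cc is a fork and Cc is not conditioned on — no node blocks this path, so it is active.
Path 4: Gg ← Tt → Pp ← Cc ← Ff → Dd
  Tt is a fork and Tt is not conditioned on; Pp is a collider and Pp is conditioned on, which opens it; Cc is a chain and Cc is not conditioned on; Ff is a fork and Ff is not conditioned on — no node blocks this path, so it is active.
Path 5: Gg ← Tt → Dd
  Tt is a fork and Tt is not conditioned on — no node blocks this path, so it is active.
Because an active path exists, Gg and Dd are not d-separated.

No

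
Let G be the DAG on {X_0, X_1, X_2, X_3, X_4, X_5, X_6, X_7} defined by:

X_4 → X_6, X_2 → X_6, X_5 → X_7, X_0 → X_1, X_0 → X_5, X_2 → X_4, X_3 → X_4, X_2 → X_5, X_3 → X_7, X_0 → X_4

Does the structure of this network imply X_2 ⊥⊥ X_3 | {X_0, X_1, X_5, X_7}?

Yes

There are 6 undirected paths between X_2 and X_3; checking each against the conditioning set {X_0, X_1, X_5, X_7}:
  1. X_2 → X_4 ← X_0 → X_5 → X_7 ← X_3 — X_4:collider[blocks]; X_0:fork[blocks]; X_5:chain[blocks]; X_7:collider[open] ⇒ blocked
  2. X_2 → X_4 ← X_3 — X_4:collider[blocks] ⇒ blocked
  3. X_2 → X_6 ← X_4 ← X_0 → X_5 → X_7 ← X_3 — X_6:collider[blocks]; X_4:chain[open]; X_0:fork[blocks]; X_5:chain[blocks]; X_7:collider[open] ⇒ blocked
  4. X_2 → X_6 ← X_4 ← X_3 — X_6:collider[blocks]; X_4:chain[open] ⇒ blocked
  5. X_2 → X_5 ← X_0 → X_4 ← X_3 — X_5:collider[open]; X_0:fork[blocks]; X_4:collider[blocks] ⇒ blocked
  6. X_2 → X_5 → X_7 ← X_3 — X_5:chain[blocks]; X_7:collider[open] ⇒ blocked
Since every path is blocked, d-separation holds.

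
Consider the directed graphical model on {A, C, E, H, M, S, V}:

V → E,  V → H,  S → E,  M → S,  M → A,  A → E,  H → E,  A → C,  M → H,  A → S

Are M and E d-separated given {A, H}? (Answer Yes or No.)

Enumerating the 6 paths from M to E and testing each for blocking by {A, H}:
  1. M → H ← V → E — H:collider[open]; V:fork[open] ⇒ active
  2. M → H → E — H:chain[blocks] ⇒ blocked
  3. M → A → E — A:chain[blocks] ⇒ blocked
  4. M → A → S → E — A:chain[blocks]; S:chain[open] ⇒ blocked
  5. M → S ← A → E — S:collider[blocks]; A:fork[blocks] ⇒ blocked
  6. M → S → E — S:chain[open] ⇒ active
At least one path is unblocked, so d-separation fails.

No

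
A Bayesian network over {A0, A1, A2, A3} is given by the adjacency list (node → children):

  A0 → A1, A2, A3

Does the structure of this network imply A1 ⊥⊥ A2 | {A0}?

Yes

Only one path connects A1 and A2:
  1. A1 ← A0 → A2 — A0:fork[blocks] ⇒ blocked
All paths are blocked; A1 ⊥ A2 | {A0} holds.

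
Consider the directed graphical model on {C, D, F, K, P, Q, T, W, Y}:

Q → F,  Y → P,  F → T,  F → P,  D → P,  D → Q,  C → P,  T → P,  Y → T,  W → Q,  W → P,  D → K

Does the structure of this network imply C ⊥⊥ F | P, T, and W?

5 paths connect C and F; each must be blocked for d-separation to hold:
Path 1: C → P ← T ← F
  T is a chain here and T is conditioned on, so the path is blocked at T.
Path 2: C → P ← D → Q → F
  P is a collider and P is conditioned on, which opens it; D is a fork and D is not conditioned on; Q is a chain and Q is not conditioned on — no node blocks this path, so it is active.
Path 3: C → P ← F
  P is a collider and P is conditioned on, which opens it — no node blocks this path, so it is active.
Path 4: C → P ← W → Q → F
  W is a fork here and W is conditioned on, so the path is blocked at W.
Path 5: C → P ← Y → T ← F
  P is a collider and P is conditioned on, which opens it; Y is a fork and Y is not conditioned on; T is a collider and T is conditioned on, which opens it — no node blocks this path, so it is active.
Because an active path exists, C and F are not d-separated.

No — C and F are not d-separated given {P, T, W}.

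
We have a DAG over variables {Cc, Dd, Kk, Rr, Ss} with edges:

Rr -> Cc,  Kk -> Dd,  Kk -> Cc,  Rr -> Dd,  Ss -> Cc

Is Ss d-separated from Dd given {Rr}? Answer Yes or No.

We examine all 2 paths between Ss and Dd:
Path 1: Ss → Cc ← Rr → Dd
  Cc is a collider here and neither Cc nor any of its descendants is conditioned on, so the collider stays closed — the path is blocked at Cc.
Path 2: Ss → Cc ← Kk → Dd
  Cc is a collider here and neither Cc nor any of its descendants is conditioned on, so the collider stays closed — the path is blocked at Cc.
Every path is blocked, so Ss and Dd are d-separated given {Rr}.

Yes — Ss and Dd are d-separated given {Rr}.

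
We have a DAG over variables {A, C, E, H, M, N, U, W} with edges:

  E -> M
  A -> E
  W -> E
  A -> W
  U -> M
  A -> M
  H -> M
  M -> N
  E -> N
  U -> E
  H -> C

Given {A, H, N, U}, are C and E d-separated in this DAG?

Yes

5 paths connect C and E; each must be blocked for d-separation to hold:
Path 1: C ← H → M ← U → E
  H is a fork here and H is conditioned on, so the path is blocked at H.
Path 2: C ← H → M → N ← E
  H is a fork here and H is conditioned on, so the path is blocked at H.
Path 3: C ← H → M ← E
  H is a fork here and H is conditioned on, so the path is blocked at H.
Path 4: C ← H → M ← A → E
  H is a fork here and H is conditioned on, so the path is blocked at H.
Path 5: C ← H → M ← A → W → E
  H is a fork here and H is conditioned on, so the path is blocked at H.
Since every path is blocked, d-separation holds.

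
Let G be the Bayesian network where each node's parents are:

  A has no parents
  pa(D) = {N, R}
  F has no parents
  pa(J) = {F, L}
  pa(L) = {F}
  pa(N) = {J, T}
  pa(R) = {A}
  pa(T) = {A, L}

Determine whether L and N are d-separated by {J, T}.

Yes

There are 4 undirected paths between L and N; checking each against the conditioning set {J, T}:
Path 1: L ← F → J → N
  J is a chain here and J is conditioned on, so the path is blocked at J.
Path 2: L → T ← A → R → D ← N
  D is a collider here and neither D nor any of its descendants is conditioned on, so the collider stays closed — the path is blocked at D.
Path 3: L → T → N
  T is a chain here and T is conditioned on, so the path is blocked at T.
Path 4: L → J → N
  J is a chain here and J is conditioned on, so the path is blocked at J.
Every path is blocked, so L and N are d-separated given {J, T}.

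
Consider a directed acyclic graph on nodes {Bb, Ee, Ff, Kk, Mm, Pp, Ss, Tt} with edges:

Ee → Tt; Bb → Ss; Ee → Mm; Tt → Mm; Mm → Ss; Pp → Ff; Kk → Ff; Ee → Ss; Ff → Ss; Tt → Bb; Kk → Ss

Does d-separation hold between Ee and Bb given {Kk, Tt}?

Yes

6 paths connect Ee and Bb; each must be blocked for d-separation to hold:
  1. Ee → Mm ← Tt → Bb — Mm:collider[blocks]; Tt:fork[blocks] ⇒ blocked
  2. Ee → Mm → Ss ← Bb — Mm:chain[open]; Ss:collider[blocks] ⇒ blocked
  3. Ee → Tt → Mm → Ss ← Bb — Tt:chain[blocks]; Mm:chain[open]; Ss:collider[blocks] ⇒ blocked
  4. Ee → Tt → Bb — Tt:chain[blocks] ⇒ blocked
  5. Ee → Ss ← Mm ← Tt → Bb — Ss:collider[blocks]; Mm:chain[open]; Tt:fork[blocks] ⇒ blocked
  6. Ee → Ss ← Bb — Ss:collider[blocks] ⇒ blocked
Since every path is blocked, d-separation holds.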